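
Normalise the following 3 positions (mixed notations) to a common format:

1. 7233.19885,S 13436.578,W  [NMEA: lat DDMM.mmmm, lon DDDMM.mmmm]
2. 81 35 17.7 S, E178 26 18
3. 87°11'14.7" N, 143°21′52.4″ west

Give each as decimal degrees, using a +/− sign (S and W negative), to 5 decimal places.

1. -72.55331, -134.60963
2. -81.58825, 178.43833
3. 87.18742, -143.36456

Point 1:
  Latitude: degrees = first 2 digits = 72, minutes = 33.19885; 72 + 33.19885/60 = 72.553314
  S ⇒ negate
  λ: degrees = first 3 digits = 134, minutes = 36.578; 134 + 36.578/60 = 134.609633
  hemisphere W, so the sign is −
Point 2:
  Lat: 81° + 35/60 + 17.7/3600 = 81 + 0.583333 + 0.004917 = 81.588250
  S → negative
  Longitude: 178 + 26/60 + 18/3600 = 178.438333
  E ⇒ keep positive
Point 3:
  φ: 87 + 11/60 + 14.7/3600 = 87.187417
  N ⇒ keep positive
  λ: 143 + 21/60 + 52.4/3600 = 143.364556
  W → negative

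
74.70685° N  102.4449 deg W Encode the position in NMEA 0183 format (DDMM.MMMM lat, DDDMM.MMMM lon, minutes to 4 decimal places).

7442.4110,N / 10226.6940,W

φ: 74° + 0.706850 × 60 = 74° 42.411000′
λ: 102° + 0.444900 × 60 = 102° 26.694000′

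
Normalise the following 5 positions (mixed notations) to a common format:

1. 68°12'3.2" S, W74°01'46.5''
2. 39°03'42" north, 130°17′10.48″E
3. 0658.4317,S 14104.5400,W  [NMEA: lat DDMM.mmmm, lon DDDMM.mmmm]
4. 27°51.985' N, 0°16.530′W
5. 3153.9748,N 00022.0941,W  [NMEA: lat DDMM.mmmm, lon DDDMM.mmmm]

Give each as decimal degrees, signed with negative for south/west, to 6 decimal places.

1. -68.200889, -74.029583
2. 39.061667, 130.286244
3. -6.973862, -141.075667
4. 27.866417, -0.275500
5. 31.899580, -0.368235

Point 1:
  Lat: 68 + 12/60 + 3.2/3600 = 68.2008889
  hemisphere S, so the sign is −
  λ: 74 + 1/60 + 46.5/3600 = 74.0295833
  W ⇒ negate
Point 2:
  Latitude: 39° + 3/60 + 42/3600 = 39 + 0.050000 + 0.011667 = 39.0616667
  N ⇒ keep positive
  Lon: 130 + 17/60 + 10.48/3600 = 130.2862444
  E → positive
Point 3:
  Lat: split at 2 digits → 06° and 58.4317′; 6 + 58.4317/60 = 6.9738617
  S ⇒ negate
  Lon: degrees = first 3 digits = 141, minutes = 4.54; 141 + 4.54/60 = 141.0756667
  W ⇒ negate
Point 4:
  Lat: 27 + 51.985/60 = 27.8664167
  N ⇒ keep positive
  λ: 16.53′ = 0.275500°; total 0.2755000
  hemisphere W, so the sign is −
Point 5:
  φ: degrees = first 2 digits = 31, minutes = 53.9748; 31 + 53.9748/60 = 31.8995800
  N ⇒ keep positive
  Lon: split at 3 digits → 000° and 22.0941′; 0 + 22.0941/60 = 0.3682350
  W → negative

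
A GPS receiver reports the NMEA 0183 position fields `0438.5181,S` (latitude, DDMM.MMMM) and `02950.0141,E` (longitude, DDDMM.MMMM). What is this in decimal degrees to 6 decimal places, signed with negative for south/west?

-4.641968, 29.833568

Latitude: split at 2 digits → 04° and 38.5181′; 4 + 38.5181/60 = 4.6419683
S → negative
Longitude: degrees = first 3 digits = 29, minutes = 50.0141; 29 + 50.0141/60 = 29.8335683
E → positive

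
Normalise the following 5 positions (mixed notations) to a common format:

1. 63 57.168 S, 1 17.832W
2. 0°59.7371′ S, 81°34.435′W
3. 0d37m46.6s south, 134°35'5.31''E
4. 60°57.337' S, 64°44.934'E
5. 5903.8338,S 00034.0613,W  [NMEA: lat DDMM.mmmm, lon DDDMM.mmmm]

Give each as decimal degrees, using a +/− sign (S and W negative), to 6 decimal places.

1. -63.952800, -1.297200
2. -0.995618, -81.573917
3. -0.629611, 134.584808
4. -60.955617, 64.748900
5. -59.063897, -0.567688

Point 1:
  Latitude: 57.168′ = 0.952800°; total 63.9528000
  S ⇒ negate
  Lon: 17.832′ = 0.297200°; total 1.2972000
  W → negative
Point 2:
  φ: 59.7371′ = 0.995618°; total 0.9956183
  S → negative
  Lon: 34.435′ = 0.573917°; total 81.5739167
  W ⇒ negate
Point 3:
  Lat: 37′ + 46.6″ = 37.77667′; 0 + 37.77667/60 = 0.6296111
  hemisphere S, so the sign is −
  Longitude: 134 + 35/60 + 5.31/3600 = 134.5848083
  E → positive
Point 4:
  φ: 60 + 57.337/60 = 60.9556167
  S → negative
  λ: 44.934′ = 0.748900°; total 64.7489000
  E ⇒ keep positive
Point 5:
  Lat: split at 2 digits → 59° and 3.8338′; 59 + 3.8338/60 = 59.0638967
  S → negative
  Longitude: split at 3 digits → 000° and 34.0613′; 0 + 34.0613/60 = 0.5676883
  W → negative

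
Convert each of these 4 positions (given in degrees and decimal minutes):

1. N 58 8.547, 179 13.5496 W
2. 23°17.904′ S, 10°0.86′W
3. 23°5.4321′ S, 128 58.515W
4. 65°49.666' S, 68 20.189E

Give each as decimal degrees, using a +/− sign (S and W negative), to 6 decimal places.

Point 1:
  Latitude: 58 + 8.547/60 = 58.1424500
  N ⇒ keep positive
  λ: 13.5496′ = 0.225827°; total 179.2258267
  W ⇒ negate
Point 2:
  Latitude: 17.904′ = 0.298400°; total 23.2984000
  S → negative
  Lon: 0.86′ = 0.014333°; total 10.0143333
  hemisphere W, so the sign is −
Point 3:
  Lat: 23 + 5.4321/60 = 23.0905350
  S → negative
  λ: 128 + 58.515/60 = 128.9752500
  W → negative
Point 4:
  Lat: 65 + 49.666/60 = 65.8277667
  S → negative
  λ: 20.189′ = 0.336483°; total 68.3364833
  E → positive

1. 58.142450, -179.225827
2. -23.298400, -10.014333
3. -23.090535, -128.975250
4. -65.827767, 68.336483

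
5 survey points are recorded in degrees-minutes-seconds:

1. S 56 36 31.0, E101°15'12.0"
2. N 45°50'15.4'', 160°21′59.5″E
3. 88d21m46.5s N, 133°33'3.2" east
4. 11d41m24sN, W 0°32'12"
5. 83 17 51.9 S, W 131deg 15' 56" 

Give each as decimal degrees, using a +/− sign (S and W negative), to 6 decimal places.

1. -56.608611, 101.253333
2. 45.837611, 160.366528
3. 88.362917, 133.550889
4. 11.690000, -0.536667
5. -83.297750, -131.265556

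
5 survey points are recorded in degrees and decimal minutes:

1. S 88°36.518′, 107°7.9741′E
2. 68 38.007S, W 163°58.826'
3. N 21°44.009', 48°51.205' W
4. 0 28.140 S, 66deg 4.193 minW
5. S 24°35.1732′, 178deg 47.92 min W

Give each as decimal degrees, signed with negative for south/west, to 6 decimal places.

1. -88.608633, 107.132902
2. -68.633450, -163.980433
3. 21.733483, -48.853417
4. -0.469000, -66.069883
5. -24.586220, -178.798667

Point 1:
  Lat: 36.518′ = 0.608633°; total 88.6086333
  S ⇒ negate
  Longitude: 7.9741′ = 0.132902°; total 107.1329017
  E → positive
Point 2:
  φ: 38.007′ = 0.633450°; total 68.6334500
  S ⇒ negate
  Longitude: 58.826′ = 0.980433°; total 163.9804333
  W → negative
Point 3:
  φ: 21 + 44.009/60 = 21.7334833
  N ⇒ keep positive
  Longitude: 51.205′ = 0.853417°; total 48.8534167
  hemisphere W, so the sign is −
Point 4:
  Lat: 0 + 28.14/60 = 0.4690000
  S → negative
  Longitude: 4.193′ = 0.069883°; total 66.0698833
  hemisphere W, so the sign is −
Point 5:
  Latitude: 24 + 35.1732/60 = 24.5862200
  hemisphere S, so the sign is −
  Longitude: 178 + 47.92/60 = 178.7986667
  hemisphere W, so the sign is −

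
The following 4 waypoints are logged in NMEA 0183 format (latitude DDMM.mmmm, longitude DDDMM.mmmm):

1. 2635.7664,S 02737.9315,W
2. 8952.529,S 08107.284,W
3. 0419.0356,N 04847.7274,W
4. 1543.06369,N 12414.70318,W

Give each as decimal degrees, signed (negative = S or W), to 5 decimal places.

1. -26.59611, -27.63219
2. -89.87548, -81.12140
3. 4.31726, -48.79546
4. 15.71773, -124.24505

Point 1:
  Lat: split at 2 digits → 26° and 35.7664′; 26 + 35.7664/60 = 26.596107
  hemisphere S, so the sign is −
  Lon: degrees = first 3 digits = 27, minutes = 37.9315; 27 + 37.9315/60 = 27.632192
  W → negative
Point 2:
  φ: degrees = first 2 digits = 89, minutes = 52.529; 89 + 52.529/60 = 89.875483
  S ⇒ negate
  Lon: split at 3 digits → 081° and 7.284′; 81 + 7.284/60 = 81.121400
  W → negative
Point 3:
  Latitude: split at 2 digits → 04° and 19.0356′; 4 + 19.0356/60 = 4.317260
  N ⇒ keep positive
  λ: split at 3 digits → 048° and 47.7274′; 48 + 47.7274/60 = 48.795457
  W → negative
Point 4:
  Lat: degrees = first 2 digits = 15, minutes = 43.06369; 15 + 43.06369/60 = 15.717728
  N ⇒ keep positive
  Lon: split at 3 digits → 124° and 14.70318′; 124 + 14.70318/60 = 124.245053
  W ⇒ negate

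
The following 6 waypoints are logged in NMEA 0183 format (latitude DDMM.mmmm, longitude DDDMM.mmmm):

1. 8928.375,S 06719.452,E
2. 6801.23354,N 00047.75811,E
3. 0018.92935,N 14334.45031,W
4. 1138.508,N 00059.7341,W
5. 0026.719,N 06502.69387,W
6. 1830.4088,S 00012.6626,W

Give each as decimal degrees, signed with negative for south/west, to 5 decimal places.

1. -89.47292, 67.32420
2. 68.02056, 0.79597
3. 0.31549, -143.57417
4. 11.64180, -0.99557
5. 0.44532, -65.04490
6. -18.50681, -0.21104

Point 1:
  Lat: degrees = first 2 digits = 89, minutes = 28.375; 89 + 28.375/60 = 89.472917
  S ⇒ negate
  Longitude: degrees = first 3 digits = 67, minutes = 19.452; 67 + 19.452/60 = 67.324200
  E → positive
Point 2:
  Lat: degrees = first 2 digits = 68, minutes = 1.23354; 68 + 1.23354/60 = 68.020559
  N ⇒ keep positive
  λ: split at 3 digits → 000° and 47.75811′; 0 + 47.75811/60 = 0.795969
  E ⇒ keep positive
Point 3:
  Latitude: degrees = first 2 digits = 0, minutes = 18.92935; 0 + 18.92935/60 = 0.315489
  N ⇒ keep positive
  Longitude: degrees = first 3 digits = 143, minutes = 34.45031; 143 + 34.45031/60 = 143.574172
  hemisphere W, so the sign is −
Point 4:
  φ: split at 2 digits → 11° and 38.508′; 11 + 38.508/60 = 11.641800
  N → positive
  Longitude: degrees = first 3 digits = 0, minutes = 59.7341; 0 + 59.7341/60 = 0.995568
  W → negative
Point 5:
  Latitude: split at 2 digits → 00° and 26.719′; 0 + 26.719/60 = 0.445317
  N → positive
  λ: degrees = first 3 digits = 65, minutes = 2.69387; 65 + 2.69387/60 = 65.044898
  W → negative
Point 6:
  φ: degrees = first 2 digits = 18, minutes = 30.4088; 18 + 30.4088/60 = 18.506813
  S ⇒ negate
  Lon: degrees = first 3 digits = 0, minutes = 12.6626; 0 + 12.6626/60 = 0.211043
  W → negative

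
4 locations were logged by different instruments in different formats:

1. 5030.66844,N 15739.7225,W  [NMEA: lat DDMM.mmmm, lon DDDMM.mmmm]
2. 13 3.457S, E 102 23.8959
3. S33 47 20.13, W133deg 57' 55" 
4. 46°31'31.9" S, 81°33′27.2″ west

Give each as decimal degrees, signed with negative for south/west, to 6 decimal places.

Point 1:
  φ: split at 2 digits → 50° and 30.66844′; 50 + 30.66844/60 = 50.5111407
  N → positive
  Lon: degrees = first 3 digits = 157, minutes = 39.7225; 157 + 39.7225/60 = 157.6620417
  W ⇒ negate
Point 2:
  Latitude: 3.457′ = 0.057617°; total 13.0576167
  S ⇒ negate
  Longitude: 102 + 23.8959/60 = 102.3982650
  E → positive
Point 3:
  Latitude: 47′ + 20.13″ = 47.33550′; 33 + 47.33550/60 = 33.7889250
  S ⇒ negate
  Lon: 133° + 57/60 + 55/3600 = 133 + 0.950000 + 0.015278 = 133.9652778
  W ⇒ negate
Point 4:
  φ: 46° + 31/60 + 31.9/3600 = 46 + 0.516667 + 0.008861 = 46.5255278
  S ⇒ negate
  Lon: 33′ + 27.2″ = 33.45333′; 81 + 33.45333/60 = 81.5575556
  W ⇒ negate

1. 50.511141, -157.662042
2. -13.057617, 102.398265
3. -33.788925, -133.965278
4. -46.525528, -81.557556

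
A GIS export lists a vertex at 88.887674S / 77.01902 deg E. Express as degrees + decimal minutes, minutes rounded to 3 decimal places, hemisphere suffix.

φ: fractional part 0.887674 → 53.26044 minutes
λ: fractional part 0.019020 → 1.14120 minutes

88° 53.260′ S, 77° 1.141′ E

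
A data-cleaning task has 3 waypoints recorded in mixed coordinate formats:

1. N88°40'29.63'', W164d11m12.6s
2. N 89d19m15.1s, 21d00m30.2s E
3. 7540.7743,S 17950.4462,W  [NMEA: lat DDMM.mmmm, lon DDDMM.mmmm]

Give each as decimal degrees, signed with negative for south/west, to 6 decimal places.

Point 1:
  Latitude: 40′ + 29.63″ = 40.49383′; 88 + 40.49383/60 = 88.6748972
  N → positive
  λ: 11′ + 12.6″ = 11.21000′; 164 + 11.21000/60 = 164.1868333
  W ⇒ negate
Point 2:
  Latitude: 89 + 19/60 + 15.1/3600 = 89.3208611
  N → positive
  λ: 21 + 0/60 + 30.2/3600 = 21.0083889
  E → positive
Point 3:
  φ: split at 2 digits → 75° and 40.7743′; 75 + 40.7743/60 = 75.6795717
  S ⇒ negate
  λ: split at 3 digits → 179° and 50.4462′; 179 + 50.4462/60 = 179.8407700
  W ⇒ negate

1. 88.674897, -164.186833
2. 89.320861, 21.008389
3. -75.679572, -179.840770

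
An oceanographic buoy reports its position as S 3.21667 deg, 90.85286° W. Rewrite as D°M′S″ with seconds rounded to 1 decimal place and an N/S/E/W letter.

3°13′0.0″ S, 90°51′10.3″ W

Lat: 0.216670° → 13.00020′; 0.00020 × 60 = 0.012″
Longitude: 0.852860° → 51.17160′; 0.17160 × 60 = 10.296″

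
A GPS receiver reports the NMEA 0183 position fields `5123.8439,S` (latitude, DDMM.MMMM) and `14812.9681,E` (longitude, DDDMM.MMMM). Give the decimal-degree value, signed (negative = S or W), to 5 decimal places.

φ: degrees = first 2 digits = 51, minutes = 23.8439; 51 + 23.8439/60 = 51.397398
S ⇒ negate
Longitude: split at 3 digits → 148° and 12.9681′; 148 + 12.9681/60 = 148.216135
E ⇒ keep positive

-51.39740, 148.21614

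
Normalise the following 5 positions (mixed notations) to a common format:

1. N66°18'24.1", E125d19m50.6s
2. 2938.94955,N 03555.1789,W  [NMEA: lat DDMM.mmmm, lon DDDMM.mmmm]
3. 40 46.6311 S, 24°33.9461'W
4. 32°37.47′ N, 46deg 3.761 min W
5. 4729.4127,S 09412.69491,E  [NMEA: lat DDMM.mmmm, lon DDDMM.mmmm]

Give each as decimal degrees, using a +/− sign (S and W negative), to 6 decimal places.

Point 1:
  Latitude: 66 + 18/60 + 24.1/3600 = 66.3066944
  N ⇒ keep positive
  λ: 19′ + 50.6″ = 19.84333′; 125 + 19.84333/60 = 125.3307222
  E ⇒ keep positive
Point 2:
  Latitude: degrees = first 2 digits = 29, minutes = 38.94955; 29 + 38.94955/60 = 29.6491592
  N → positive
  Longitude: degrees = first 3 digits = 35, minutes = 55.1789; 35 + 55.1789/60 = 35.9196483
  hemisphere W, so the sign is −
Point 3:
  φ: 46.6311′ = 0.777185°; total 40.7771850
  hemisphere S, so the sign is −
  λ: 24 + 33.9461/60 = 24.5657683
  W ⇒ negate
Point 4:
  Lat: 32 + 37.47/60 = 32.6245000
  N → positive
  λ: 3.761′ = 0.062683°; total 46.0626833
  hemisphere W, so the sign is −
Point 5:
  Latitude: split at 2 digits → 47° and 29.4127′; 47 + 29.4127/60 = 47.4902117
  S ⇒ negate
  Lon: split at 3 digits → 094° and 12.69491′; 94 + 12.69491/60 = 94.2115818
  E ⇒ keep positive

1. 66.306694, 125.330722
2. 29.649159, -35.919648
3. -40.777185, -24.565768
4. 32.624500, -46.062683
5. -47.490212, 94.211582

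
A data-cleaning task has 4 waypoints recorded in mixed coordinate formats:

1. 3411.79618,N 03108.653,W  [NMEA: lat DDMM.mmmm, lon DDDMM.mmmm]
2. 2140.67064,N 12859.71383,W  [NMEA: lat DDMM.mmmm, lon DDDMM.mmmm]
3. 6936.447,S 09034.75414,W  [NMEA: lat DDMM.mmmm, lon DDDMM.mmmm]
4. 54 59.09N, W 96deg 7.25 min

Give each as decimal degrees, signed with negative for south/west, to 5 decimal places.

Point 1:
  Lat: split at 2 digits → 34° and 11.79618′; 34 + 11.79618/60 = 34.196603
  N ⇒ keep positive
  λ: degrees = first 3 digits = 31, minutes = 8.653; 31 + 8.653/60 = 31.144217
  hemisphere W, so the sign is −
Point 2:
  Lat: split at 2 digits → 21° and 40.67064′; 21 + 40.67064/60 = 21.677844
  N → positive
  λ: split at 3 digits → 128° and 59.71383′; 128 + 59.71383/60 = 128.995231
  W ⇒ negate
Point 3:
  Lat: split at 2 digits → 69° and 36.447′; 69 + 36.447/60 = 69.607450
  hemisphere S, so the sign is −
  λ: degrees = first 3 digits = 90, minutes = 34.75414; 90 + 34.75414/60 = 90.579236
  W ⇒ negate
Point 4:
  Latitude: 59.09′ = 0.984833°; total 54.984833
  N → positive
  Longitude: 7.25′ = 0.120833°; total 96.120833
  hemisphere W, so the sign is −

1. 34.19660, -31.14422
2. 21.67784, -128.99523
3. -69.60745, -90.57924
4. 54.98483, -96.12083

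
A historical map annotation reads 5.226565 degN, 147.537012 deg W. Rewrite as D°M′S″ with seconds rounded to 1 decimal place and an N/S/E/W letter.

5°13′35.6″ N, 147°32′13.2″ W

φ: 0.226565° → 13.59390′; 0.59390 × 60 = 35.634″
Longitude: whole degrees 147; 32.22072′ → 32′ and 13.243″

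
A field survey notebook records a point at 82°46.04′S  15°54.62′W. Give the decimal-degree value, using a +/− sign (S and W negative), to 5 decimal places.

-82.76733, -15.91033

Lat: 46.04′ = 0.767333°; total 82.767333
S → negative
λ: 54.62′ = 0.910333°; total 15.910333
W → negative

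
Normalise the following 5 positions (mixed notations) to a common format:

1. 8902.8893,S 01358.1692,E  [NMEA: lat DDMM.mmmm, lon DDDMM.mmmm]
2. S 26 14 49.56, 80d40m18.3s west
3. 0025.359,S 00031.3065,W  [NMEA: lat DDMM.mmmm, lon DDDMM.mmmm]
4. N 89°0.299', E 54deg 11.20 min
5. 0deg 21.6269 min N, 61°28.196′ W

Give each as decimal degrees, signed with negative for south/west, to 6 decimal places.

Point 1:
  φ: degrees = first 2 digits = 89, minutes = 2.8893; 89 + 2.8893/60 = 89.0481550
  S → negative
  Longitude: degrees = first 3 digits = 13, minutes = 58.1692; 13 + 58.1692/60 = 13.9694867
  E ⇒ keep positive
Point 2:
  Lat: 26 + 14/60 + 49.56/3600 = 26.2471000
  S ⇒ negate
  λ: 80° + 40/60 + 18.3/3600 = 80 + 0.666667 + 0.005083 = 80.6717500
  W → negative
Point 3:
  φ: degrees = first 2 digits = 0, minutes = 25.359; 0 + 25.359/60 = 0.4226500
  S ⇒ negate
  λ: split at 3 digits → 000° and 31.3065′; 0 + 31.3065/60 = 0.5217750
  W → negative
Point 4:
  Lat: 0.299′ = 0.004983°; total 89.0049833
  N → positive
  Lon: 11.2′ = 0.186667°; total 54.1866667
  E → positive
Point 5:
  φ: 21.6269′ = 0.360448°; total 0.3604483
  N ⇒ keep positive
  λ: 61 + 28.196/60 = 61.4699333
  hemisphere W, so the sign is −

1. -89.048155, 13.969487
2. -26.247100, -80.671750
3. -0.422650, -0.521775
4. 89.004983, 54.186667
5. 0.360448, -61.469933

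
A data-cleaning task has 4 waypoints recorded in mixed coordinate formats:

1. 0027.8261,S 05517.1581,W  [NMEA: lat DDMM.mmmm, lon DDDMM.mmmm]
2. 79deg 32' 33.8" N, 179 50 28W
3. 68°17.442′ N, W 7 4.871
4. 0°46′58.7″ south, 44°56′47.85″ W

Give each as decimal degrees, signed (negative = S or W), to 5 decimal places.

Point 1:
  Lat: degrees = first 2 digits = 0, minutes = 27.8261; 0 + 27.8261/60 = 0.463768
  hemisphere S, so the sign is −
  λ: degrees = first 3 digits = 55, minutes = 17.1581; 55 + 17.1581/60 = 55.285968
  W ⇒ negate
Point 2:
  φ: 32′ + 33.8″ = 32.56333′; 79 + 32.56333/60 = 79.542722
  N → positive
  Longitude: 179 + 50/60 + 28/3600 = 179.841111
  hemisphere W, so the sign is −
Point 3:
  φ: 17.442′ = 0.290700°; total 68.290700
  N ⇒ keep positive
  Lon: 4.871′ = 0.081183°; total 7.081183
  W ⇒ negate
Point 4:
  Lat: 0° + 46/60 + 58.7/3600 = 0 + 0.766667 + 0.016306 = 0.782972
  hemisphere S, so the sign is −
  Lon: 44° + 56/60 + 47.85/3600 = 44 + 0.933333 + 0.013292 = 44.946625
  hemisphere W, so the sign is −

1. -0.46377, -55.28597
2. 79.54272, -179.84111
3. 68.29070, -7.08118
4. -0.78297, -44.94663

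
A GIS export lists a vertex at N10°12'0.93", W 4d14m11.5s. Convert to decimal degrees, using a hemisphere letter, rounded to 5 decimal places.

10.20026° N, 4.23653° W

Lat: 10° + 12/60 + 0.93/3600 = 10 + 0.200000 + 0.000258 = 10.200258
Lon: 4 + 14/60 + 11.5/3600 = 4.236528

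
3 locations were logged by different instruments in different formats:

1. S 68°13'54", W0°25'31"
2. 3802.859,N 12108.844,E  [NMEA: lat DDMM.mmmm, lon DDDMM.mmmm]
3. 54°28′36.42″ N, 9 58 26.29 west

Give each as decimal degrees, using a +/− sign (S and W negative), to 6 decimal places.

1. -68.231667, -0.425278
2. 38.047650, 121.147400
3. 54.476783, -9.973969

Point 1:
  Latitude: 68° + 13/60 + 54/3600 = 68 + 0.216667 + 0.015000 = 68.2316667
  S → negative
  Longitude: 25′ + 31″ = 25.51667′; 0 + 25.51667/60 = 0.4252778
  hemisphere W, so the sign is −
Point 2:
  Latitude: split at 2 digits → 38° and 2.859′; 38 + 2.859/60 = 38.0476500
  N ⇒ keep positive
  λ: degrees = first 3 digits = 121, minutes = 8.844; 121 + 8.844/60 = 121.1474000
  E → positive
Point 3:
  φ: 28′ + 36.42″ = 28.60700′; 54 + 28.60700/60 = 54.4767833
  N ⇒ keep positive
  Lon: 9 + 58/60 + 26.29/3600 = 9.9739694
  hemisphere W, so the sign is −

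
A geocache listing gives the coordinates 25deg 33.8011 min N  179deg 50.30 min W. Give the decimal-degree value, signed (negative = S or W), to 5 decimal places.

φ: 33.8011′ = 0.563352°; total 25.563352
N → positive
Lon: 50.3′ = 0.838333°; total 179.838333
W → negative

25.56335, -179.83833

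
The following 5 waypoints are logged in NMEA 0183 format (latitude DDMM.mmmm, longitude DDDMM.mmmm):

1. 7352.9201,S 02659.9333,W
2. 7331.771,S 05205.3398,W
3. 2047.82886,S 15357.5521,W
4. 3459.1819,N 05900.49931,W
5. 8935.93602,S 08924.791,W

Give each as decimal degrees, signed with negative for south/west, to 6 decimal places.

1. -73.882002, -26.998888
2. -73.529517, -52.088997
3. -20.797148, -153.959202
4. 34.986365, -59.008322
5. -89.598934, -89.413183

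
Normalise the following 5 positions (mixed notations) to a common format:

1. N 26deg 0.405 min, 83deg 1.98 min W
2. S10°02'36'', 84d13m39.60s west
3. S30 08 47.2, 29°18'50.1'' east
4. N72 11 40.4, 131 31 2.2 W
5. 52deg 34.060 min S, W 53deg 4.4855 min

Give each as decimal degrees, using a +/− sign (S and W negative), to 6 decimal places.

Point 1:
  φ: 26 + 0.405/60 = 26.0067500
  N ⇒ keep positive
  λ: 83 + 1.98/60 = 83.0330000
  hemisphere W, so the sign is −
Point 2:
  Latitude: 10 + 2/60 + 36/3600 = 10.0433333
  S → negative
  Longitude: 84° + 13/60 + 39.6/3600 = 84 + 0.216667 + 0.011000 = 84.2276667
  W ⇒ negate
Point 3:
  Latitude: 8′ + 47.2″ = 8.78667′; 30 + 8.78667/60 = 30.1464444
  S → negative
  λ: 29° + 18/60 + 50.1/3600 = 29 + 0.300000 + 0.013917 = 29.3139167
  E → positive
Point 4:
  φ: 11′ + 40.4″ = 11.67333′; 72 + 11.67333/60 = 72.1945556
  N ⇒ keep positive
  Longitude: 131 + 31/60 + 2.2/3600 = 131.5172778
  W ⇒ negate
Point 5:
  Latitude: 52 + 34.06/60 = 52.5676667
  hemisphere S, so the sign is −
  Longitude: 53 + 4.4855/60 = 53.0747583
  hemisphere W, so the sign is −

1. 26.006750, -83.033000
2. -10.043333, -84.227667
3. -30.146444, 29.313917
4. 72.194556, -131.517278
5. -52.567667, -53.074758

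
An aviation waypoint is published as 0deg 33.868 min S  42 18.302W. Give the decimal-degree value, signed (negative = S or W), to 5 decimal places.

-0.56447, -42.30503

φ: 0 + 33.868/60 = 0.564467
S → negative
λ: 18.302′ = 0.305033°; total 42.305033
W ⇒ negate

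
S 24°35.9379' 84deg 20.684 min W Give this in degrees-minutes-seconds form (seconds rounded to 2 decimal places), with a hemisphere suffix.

24°35′56.27″ S, 84°20′41.04″ W

Latitude: fractional minutes 0.93790 × 60 = 56.2740″
Longitude: 20.68400′ → 20′ and 0.68400 × 60 = 41.0400″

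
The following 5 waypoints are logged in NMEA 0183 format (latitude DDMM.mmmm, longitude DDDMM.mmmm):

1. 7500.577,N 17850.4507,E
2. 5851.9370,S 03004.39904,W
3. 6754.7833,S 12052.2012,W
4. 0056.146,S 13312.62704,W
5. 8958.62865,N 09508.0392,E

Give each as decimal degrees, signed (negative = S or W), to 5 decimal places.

Point 1:
  φ: split at 2 digits → 75° and 0.577′; 75 + 0.577/60 = 75.009617
  N ⇒ keep positive
  Lon: degrees = first 3 digits = 178, minutes = 50.4507; 178 + 50.4507/60 = 178.840845
  E ⇒ keep positive
Point 2:
  Latitude: degrees = first 2 digits = 58, minutes = 51.937; 58 + 51.937/60 = 58.865617
  hemisphere S, so the sign is −
  Longitude: degrees = first 3 digits = 30, minutes = 4.39904; 30 + 4.39904/60 = 30.073317
  W → negative
Point 3:
  Latitude: degrees = first 2 digits = 67, minutes = 54.7833; 67 + 54.7833/60 = 67.913055
  hemisphere S, so the sign is −
  Lon: split at 3 digits → 120° and 52.2012′; 120 + 52.2012/60 = 120.870020
  hemisphere W, so the sign is −
Point 4:
  Latitude: degrees = first 2 digits = 0, minutes = 56.146; 0 + 56.146/60 = 0.935767
  S ⇒ negate
  Longitude: split at 3 digits → 133° and 12.62704′; 133 + 12.62704/60 = 133.210451
  W ⇒ negate
Point 5:
  Latitude: degrees = first 2 digits = 89, minutes = 58.62865; 89 + 58.62865/60 = 89.977144
  N ⇒ keep positive
  λ: split at 3 digits → 095° and 8.0392′; 95 + 8.0392/60 = 95.133987
  E ⇒ keep positive

1. 75.00962, 178.84085
2. -58.86562, -30.07332
3. -67.91306, -120.87002
4. -0.93577, -133.21045
5. 89.97714, 95.13399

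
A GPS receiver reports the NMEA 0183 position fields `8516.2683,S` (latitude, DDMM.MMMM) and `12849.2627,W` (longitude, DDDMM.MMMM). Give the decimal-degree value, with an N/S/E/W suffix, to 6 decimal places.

85.271138° S, 128.821045° W

Latitude: split at 2 digits → 85° and 16.2683′; 85 + 16.2683/60 = 85.2711383
Lon: degrees = first 3 digits = 128, minutes = 49.2627; 128 + 49.2627/60 = 128.8210450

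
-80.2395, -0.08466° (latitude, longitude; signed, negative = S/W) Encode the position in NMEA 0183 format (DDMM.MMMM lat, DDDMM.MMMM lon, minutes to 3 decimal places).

Latitude is negative → S; |value| = 80.239500
Latitude: 80° + 0.239500 × 60 = 80° 14.37000′
Longitude is negative → W; |value| = 0.084660
Longitude: 0° + 0.084660 × 60 = 0° 5.07960′

8014.370,S / 00005.080,W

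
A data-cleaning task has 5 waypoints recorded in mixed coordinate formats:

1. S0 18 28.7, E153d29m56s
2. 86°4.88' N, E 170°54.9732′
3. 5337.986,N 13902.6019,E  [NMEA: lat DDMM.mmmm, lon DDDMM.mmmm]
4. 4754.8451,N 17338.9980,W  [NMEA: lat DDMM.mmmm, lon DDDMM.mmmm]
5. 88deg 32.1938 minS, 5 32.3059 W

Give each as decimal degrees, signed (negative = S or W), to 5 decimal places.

1. -0.30797, 153.49889
2. 86.08133, 170.91622
3. 53.63310, 139.04337
4. 47.91409, -173.64997
5. -88.53656, -5.53843

Point 1:
  Latitude: 0 + 18/60 + 28.7/3600 = 0.307972
  hemisphere S, so the sign is −
  Lon: 153° + 29/60 + 56/3600 = 153 + 0.483333 + 0.015556 = 153.498889
  E ⇒ keep positive
Point 2:
  Lat: 86 + 4.88/60 = 86.081333
  N → positive
  Lon: 54.9732′ = 0.916220°; total 170.916220
  E → positive
Point 3:
  Lat: split at 2 digits → 53° and 37.986′; 53 + 37.986/60 = 53.633100
  N → positive
  Lon: split at 3 digits → 139° and 2.6019′; 139 + 2.6019/60 = 139.043365
  E ⇒ keep positive
Point 4:
  Lat: degrees = first 2 digits = 47, minutes = 54.8451; 47 + 54.8451/60 = 47.914085
  N ⇒ keep positive
  Longitude: degrees = first 3 digits = 173, minutes = 38.998; 173 + 38.998/60 = 173.649967
  hemisphere W, so the sign is −
Point 5:
  Latitude: 88 + 32.1938/60 = 88.536563
  S ⇒ negate
  Lon: 5 + 32.3059/60 = 5.538432
  W ⇒ negate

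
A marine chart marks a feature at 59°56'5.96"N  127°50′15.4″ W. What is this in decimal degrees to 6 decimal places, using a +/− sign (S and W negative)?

59.934989, -127.837611

Lat: 59 + 56/60 + 5.96/3600 = 59.9349889
N ⇒ keep positive
Lon: 50′ + 15.4″ = 50.25667′; 127 + 50.25667/60 = 127.8376111
hemisphere W, so the sign is −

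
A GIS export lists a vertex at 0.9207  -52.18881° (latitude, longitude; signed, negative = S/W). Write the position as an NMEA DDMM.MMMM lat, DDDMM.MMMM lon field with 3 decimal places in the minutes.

0055.242,N / 05211.329,W

Lat: minutes = (0.920700 − 0) × 60 = 55.24200
Longitude is negative → W; |value| = 52.188810
λ: minutes = (52.188810 − 52) × 60 = 11.32860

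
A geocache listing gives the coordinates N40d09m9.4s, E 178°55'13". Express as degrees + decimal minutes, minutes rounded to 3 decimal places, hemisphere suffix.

Latitude: 9 + 9.4/60 = 9.15667′
Longitude: 55 + 13/60 = 55.21667′

40° 9.157′ N, 178° 55.217′ E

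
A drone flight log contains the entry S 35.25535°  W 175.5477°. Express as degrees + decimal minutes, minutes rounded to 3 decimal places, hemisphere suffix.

Lat: fractional part 0.255350 → 15.32100 minutes
Lon: fractional part 0.547700 → 32.86200 minutes

35° 15.321′ S, 175° 32.862′ W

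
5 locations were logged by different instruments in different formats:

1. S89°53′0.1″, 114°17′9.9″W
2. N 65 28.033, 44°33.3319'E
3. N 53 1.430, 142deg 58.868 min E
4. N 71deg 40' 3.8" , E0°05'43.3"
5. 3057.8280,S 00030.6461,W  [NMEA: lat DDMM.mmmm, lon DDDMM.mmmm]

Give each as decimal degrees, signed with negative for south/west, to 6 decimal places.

Point 1:
  Lat: 89 + 53/60 + 0.1/3600 = 89.8833611
  S ⇒ negate
  Longitude: 114 + 17/60 + 9.9/3600 = 114.2860833
  hemisphere W, so the sign is −
Point 2:
  φ: 28.033′ = 0.467217°; total 65.4672167
  N ⇒ keep positive
  λ: 33.3319′ = 0.555532°; total 44.5555317
  E → positive
Point 3:
  φ: 53 + 1.43/60 = 53.0238333
  N → positive
  λ: 58.868′ = 0.981133°; total 142.9811333
  E → positive
Point 4:
  Lat: 71 + 40/60 + 3.8/3600 = 71.6677222
  N → positive
  Lon: 0 + 5/60 + 43.3/3600 = 0.0953611
  E ⇒ keep positive
Point 5:
  φ: split at 2 digits → 30° and 57.828′; 30 + 57.828/60 = 30.9638000
  hemisphere S, so the sign is −
  Longitude: degrees = first 3 digits = 0, minutes = 30.6461; 0 + 30.6461/60 = 0.5107683
  W ⇒ negate

1. -89.883361, -114.286083
2. 65.467217, 44.555532
3. 53.023833, 142.981133
4. 71.667722, 0.095361
5. -30.963800, -0.510768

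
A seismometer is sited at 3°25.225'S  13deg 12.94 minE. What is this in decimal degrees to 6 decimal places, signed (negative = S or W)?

-3.420417, 13.215667

Latitude: 25.225′ = 0.420417°; total 3.4204167
hemisphere S, so the sign is −
Longitude: 13 + 12.94/60 = 13.2156667
E → positive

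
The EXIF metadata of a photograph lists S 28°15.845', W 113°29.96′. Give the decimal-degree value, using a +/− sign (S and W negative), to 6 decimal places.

-28.264083, -113.499333

Lat: 28 + 15.845/60 = 28.2640833
S → negative
Longitude: 113 + 29.96/60 = 113.4993333
W ⇒ negate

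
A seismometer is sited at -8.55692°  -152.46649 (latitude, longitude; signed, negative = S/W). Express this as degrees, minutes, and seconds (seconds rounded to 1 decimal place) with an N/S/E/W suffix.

8°33′24.9″ S, 152°27′59.4″ W

Latitude is negative → S; |value| = 8.556920
Lat: 0.556920° → 33.41520′; 0.41520 × 60 = 24.912″
Longitude is negative → W; |value| = 152.466490
Longitude: 0.466490 × 60 = 27.98940′ → 27′, remainder × 60 = 59.364″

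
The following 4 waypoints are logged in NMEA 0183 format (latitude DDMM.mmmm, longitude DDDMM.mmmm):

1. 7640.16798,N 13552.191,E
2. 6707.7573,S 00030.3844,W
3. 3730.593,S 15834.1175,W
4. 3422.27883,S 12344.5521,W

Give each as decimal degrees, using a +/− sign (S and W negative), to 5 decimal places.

Point 1:
  φ: split at 2 digits → 76° and 40.16798′; 76 + 40.16798/60 = 76.669466
  N ⇒ keep positive
  λ: split at 3 digits → 135° and 52.191′; 135 + 52.191/60 = 135.869850
  E ⇒ keep positive
Point 2:
  Lat: split at 2 digits → 67° and 7.7573′; 67 + 7.7573/60 = 67.129288
  S → negative
  λ: degrees = first 3 digits = 0, minutes = 30.3844; 0 + 30.3844/60 = 0.506407
  W → negative
Point 3:
  φ: split at 2 digits → 37° and 30.593′; 37 + 30.593/60 = 37.509883
  S ⇒ negate
  Lon: split at 3 digits → 158° and 34.1175′; 158 + 34.1175/60 = 158.568625
  W ⇒ negate
Point 4:
  Lat: split at 2 digits → 34° and 22.27883′; 34 + 22.27883/60 = 34.371314
  hemisphere S, so the sign is −
  Longitude: split at 3 digits → 123° and 44.5521′; 123 + 44.5521/60 = 123.742535
  hemisphere W, so the sign is −

1. 76.66947, 135.86985
2. -67.12929, -0.50641
3. -37.50988, -158.56863
4. -34.37131, -123.74254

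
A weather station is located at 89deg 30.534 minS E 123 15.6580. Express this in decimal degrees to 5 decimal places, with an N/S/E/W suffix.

Latitude: 89 + 30.534/60 = 89.508900
λ: 123 + 15.658/60 = 123.260967

89.50890° S, 123.26097° E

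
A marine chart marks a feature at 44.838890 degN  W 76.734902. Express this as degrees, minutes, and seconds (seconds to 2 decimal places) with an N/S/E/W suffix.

φ: 0.838890 × 60 = 50.33340′ → 50′, remainder × 60 = 20.0040″
Longitude: whole degrees 76; 44.09412′ → 44′ and 5.6472″

44°50′20.00″ N, 76°44′5.65″ W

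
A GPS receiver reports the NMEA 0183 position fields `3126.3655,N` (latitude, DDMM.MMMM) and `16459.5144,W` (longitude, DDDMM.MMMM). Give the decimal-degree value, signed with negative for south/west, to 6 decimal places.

31.439425, -164.991907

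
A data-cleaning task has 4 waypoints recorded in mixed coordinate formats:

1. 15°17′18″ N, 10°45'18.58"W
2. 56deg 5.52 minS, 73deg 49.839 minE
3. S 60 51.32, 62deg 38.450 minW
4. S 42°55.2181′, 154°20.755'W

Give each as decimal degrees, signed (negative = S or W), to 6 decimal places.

1. 15.288333, -10.755161
2. -56.092000, 73.830650
3. -60.855333, -62.640833
4. -42.920302, -154.345917

Point 1:
  Lat: 17′ + 18″ = 17.30000′; 15 + 17.30000/60 = 15.2883333
  N ⇒ keep positive
  Longitude: 10° + 45/60 + 18.58/3600 = 10 + 0.750000 + 0.005161 = 10.7551611
  W ⇒ negate
Point 2:
  Lat: 56 + 5.52/60 = 56.0920000
  hemisphere S, so the sign is −
  Longitude: 49.839′ = 0.830650°; total 73.8306500
  E → positive
Point 3:
  φ: 60 + 51.32/60 = 60.8553333
  hemisphere S, so the sign is −
  λ: 62 + 38.45/60 = 62.6408333
  W ⇒ negate
Point 4:
  Lat: 42 + 55.2181/60 = 42.9203017
  S ⇒ negate
  Lon: 154 + 20.755/60 = 154.3459167
  hemisphere W, so the sign is −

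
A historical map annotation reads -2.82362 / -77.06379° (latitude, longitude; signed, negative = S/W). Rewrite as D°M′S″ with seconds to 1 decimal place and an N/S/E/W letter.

2°49′25.0″ S, 77°03′49.6″ W

Latitude is negative → S; |value| = 2.823620
Latitude: whole degrees 2; 49.41720′ → 49′ and 25.032″
Longitude is negative → W; |value| = 77.063790
Longitude: 0.063790 × 60 = 3.82740′ → 3′, remainder × 60 = 49.644″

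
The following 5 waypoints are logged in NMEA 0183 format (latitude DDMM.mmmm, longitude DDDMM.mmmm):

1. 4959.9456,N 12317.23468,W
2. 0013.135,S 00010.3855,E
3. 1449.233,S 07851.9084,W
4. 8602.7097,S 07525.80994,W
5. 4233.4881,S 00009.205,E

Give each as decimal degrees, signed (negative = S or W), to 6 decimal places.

1. 49.999093, -123.287245
2. -0.218917, 0.173092
3. -14.820550, -78.865140
4. -86.045162, -75.430166
5. -42.558135, 0.153417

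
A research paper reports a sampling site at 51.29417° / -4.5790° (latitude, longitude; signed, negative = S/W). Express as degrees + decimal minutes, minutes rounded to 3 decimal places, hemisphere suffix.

51° 17.650′ N, 4° 34.740′ W

Latitude: minutes = (51.294170 − 51) × 60 = 17.65020
Longitude is negative → W; |value| = 4.579000
λ: 4° + 0.579000 × 60 = 4° 34.74000′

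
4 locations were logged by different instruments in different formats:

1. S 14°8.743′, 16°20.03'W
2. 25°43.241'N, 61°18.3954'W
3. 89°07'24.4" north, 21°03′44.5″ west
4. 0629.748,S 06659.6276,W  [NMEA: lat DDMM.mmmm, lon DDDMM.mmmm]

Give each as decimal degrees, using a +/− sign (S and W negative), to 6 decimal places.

Point 1:
  Lat: 14 + 8.743/60 = 14.1457167
  S → negative
  Lon: 16 + 20.03/60 = 16.3338333
  W ⇒ negate
Point 2:
  Lat: 43.241′ = 0.720683°; total 25.7206833
  N ⇒ keep positive
  Lon: 18.3954′ = 0.306590°; total 61.3065900
  W → negative
Point 3:
  φ: 89° + 7/60 + 24.4/3600 = 89 + 0.116667 + 0.006778 = 89.1234444
  N → positive
  λ: 21° + 3/60 + 44.5/3600 = 21 + 0.050000 + 0.012361 = 21.0623611
  W → negative
Point 4:
  φ: split at 2 digits → 06° and 29.748′; 6 + 29.748/60 = 6.4958000
  S → negative
  λ: degrees = first 3 digits = 66, minutes = 59.6276; 66 + 59.6276/60 = 66.9937933
  W ⇒ negate

1. -14.145717, -16.333833
2. 25.720683, -61.306590
3. 89.123444, -21.062361
4. -6.495800, -66.993793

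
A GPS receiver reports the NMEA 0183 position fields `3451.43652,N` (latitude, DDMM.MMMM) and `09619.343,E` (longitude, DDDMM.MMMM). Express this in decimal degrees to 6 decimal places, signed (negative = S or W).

φ: split at 2 digits → 34° and 51.43652′; 34 + 51.43652/60 = 34.8572753
N → positive
Lon: degrees = first 3 digits = 96, minutes = 19.343; 96 + 19.343/60 = 96.3223833
E ⇒ keep positive

34.857275, 96.322383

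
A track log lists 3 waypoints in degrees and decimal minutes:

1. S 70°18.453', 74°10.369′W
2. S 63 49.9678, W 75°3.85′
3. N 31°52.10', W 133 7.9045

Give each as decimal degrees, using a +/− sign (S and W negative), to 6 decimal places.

1. -70.307550, -74.172817
2. -63.832797, -75.064167
3. 31.868333, -133.131742

Point 1:
  φ: 70 + 18.453/60 = 70.3075500
  hemisphere S, so the sign is −
  Lon: 74 + 10.369/60 = 74.1728167
  W → negative
Point 2:
  Latitude: 49.9678′ = 0.832797°; total 63.8327967
  S ⇒ negate
  Longitude: 3.85′ = 0.064167°; total 75.0641667
  W ⇒ negate
Point 3:
  φ: 52.1′ = 0.868333°; total 31.8683333
  N → positive
  Lon: 7.9045′ = 0.131742°; total 133.1317417
  hemisphere W, so the sign is −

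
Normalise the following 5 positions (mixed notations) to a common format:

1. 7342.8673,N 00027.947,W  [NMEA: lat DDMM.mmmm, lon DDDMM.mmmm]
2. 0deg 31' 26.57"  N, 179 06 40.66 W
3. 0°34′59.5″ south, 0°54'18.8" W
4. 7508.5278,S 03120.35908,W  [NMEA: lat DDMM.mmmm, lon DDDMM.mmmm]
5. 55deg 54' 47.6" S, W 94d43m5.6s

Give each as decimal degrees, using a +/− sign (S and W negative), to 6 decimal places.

Point 1:
  Lat: split at 2 digits → 73° and 42.8673′; 73 + 42.8673/60 = 73.7144550
  N → positive
  Lon: degrees = first 3 digits = 0, minutes = 27.947; 0 + 27.947/60 = 0.4657833
  hemisphere W, so the sign is −
Point 2:
  φ: 31′ + 26.57″ = 31.44283′; 0 + 31.44283/60 = 0.5240472
  N → positive
  Lon: 6′ + 40.66″ = 6.67767′; 179 + 6.67767/60 = 179.1112944
  W → negative
Point 3:
  Latitude: 0 + 34/60 + 59.5/3600 = 0.5831944
  S → negative
  λ: 54′ + 18.8″ = 54.31333′; 0 + 54.31333/60 = 0.9052222
  hemisphere W, so the sign is −
Point 4:
  φ: split at 2 digits → 75° and 8.5278′; 75 + 8.5278/60 = 75.1421300
  S → negative
  λ: degrees = first 3 digits = 31, minutes = 20.35908; 31 + 20.35908/60 = 31.3393180
  W ⇒ negate
Point 5:
  Lat: 55 + 54/60 + 47.6/3600 = 55.9132222
  hemisphere S, so the sign is −
  Longitude: 94 + 43/60 + 5.6/3600 = 94.7182222
  W ⇒ negate

1. 73.714455, -0.465783
2. 0.524047, -179.111294
3. -0.583194, -0.905222
4. -75.142130, -31.339318
5. -55.913222, -94.718222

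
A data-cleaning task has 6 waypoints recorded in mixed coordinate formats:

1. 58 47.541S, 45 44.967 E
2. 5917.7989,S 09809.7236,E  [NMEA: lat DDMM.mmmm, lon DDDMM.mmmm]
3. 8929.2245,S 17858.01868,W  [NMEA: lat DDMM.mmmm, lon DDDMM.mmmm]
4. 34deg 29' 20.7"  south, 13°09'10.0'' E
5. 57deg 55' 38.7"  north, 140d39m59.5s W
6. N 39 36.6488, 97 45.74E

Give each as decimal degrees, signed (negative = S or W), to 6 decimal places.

1. -58.792350, 45.749450
2. -59.296648, 98.162060
3. -89.487075, -178.966978
4. -34.489083, 13.152778
5. 57.927417, -140.666528
6. 39.610813, 97.762333

Point 1:
  Lat: 47.541′ = 0.792350°; total 58.7923500
  hemisphere S, so the sign is −
  λ: 44.967′ = 0.749450°; total 45.7494500
  E → positive
Point 2:
  Latitude: split at 2 digits → 59° and 17.7989′; 59 + 17.7989/60 = 59.2966483
  S ⇒ negate
  λ: degrees = first 3 digits = 98, minutes = 9.7236; 98 + 9.7236/60 = 98.1620600
  E ⇒ keep positive
Point 3:
  Lat: split at 2 digits → 89° and 29.2245′; 89 + 29.2245/60 = 89.4870750
  S → negative
  Longitude: split at 3 digits → 178° and 58.01868′; 178 + 58.01868/60 = 178.9669780
  hemisphere W, so the sign is −
Point 4:
  Lat: 34 + 29/60 + 20.7/3600 = 34.4890833
  S → negative
  λ: 13° + 9/60 + 10/3600 = 13 + 0.150000 + 0.002778 = 13.1527778
  E ⇒ keep positive
Point 5:
  φ: 57° + 55/60 + 38.7/3600 = 57 + 0.916667 + 0.010750 = 57.9274167
  N ⇒ keep positive
  Lon: 140° + 39/60 + 59.5/3600 = 140 + 0.650000 + 0.016528 = 140.6665278
  W ⇒ negate
Point 6:
  Lat: 39 + 36.6488/60 = 39.6108133
  N ⇒ keep positive
  Lon: 45.74′ = 0.762333°; total 97.7623333
  E → positive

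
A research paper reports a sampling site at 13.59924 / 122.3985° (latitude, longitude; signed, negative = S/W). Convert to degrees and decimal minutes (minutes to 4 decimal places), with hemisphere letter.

Latitude: fractional part 0.599240 → 35.954400 minutes
λ: 122° + 0.398500 × 60 = 122° 23.910000′

13° 35.9544′ N, 122° 23.9100′ E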